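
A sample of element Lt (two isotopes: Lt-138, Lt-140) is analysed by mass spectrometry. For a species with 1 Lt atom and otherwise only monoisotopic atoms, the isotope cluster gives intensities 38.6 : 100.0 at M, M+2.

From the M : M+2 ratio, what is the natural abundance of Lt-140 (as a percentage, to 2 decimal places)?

Write p for the Lt-138 fraction. I(M+2)/I(M) = [C(1,1)·p^0·(1−p)] / p^1 = 1·(1−p)/p = 100.0/38.6 = 2.5907
(1−p)/p = 2.5907/1 = 2.5907  ⇒  p = 1/(1 + 2.5907) = 0.2785
Lt-138: 27.85%, Lt-140: 72.15%.

72.15%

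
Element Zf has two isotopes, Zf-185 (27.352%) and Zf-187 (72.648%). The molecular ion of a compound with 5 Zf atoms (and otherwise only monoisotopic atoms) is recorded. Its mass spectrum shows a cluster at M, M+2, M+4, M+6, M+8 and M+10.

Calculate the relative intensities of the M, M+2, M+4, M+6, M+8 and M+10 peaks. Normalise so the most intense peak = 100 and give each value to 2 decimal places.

0.40 : 5.34 : 28.35 : 75.30 : 100.00 : 53.12

Expanding (0.27352 + 0.72648)^5:
P(M) = 0.27352^5 = 0.001531
P(M+2) = 5 × 0.27352^4 × 0.72648^1 = 0.020331
P(M+4) = 10 × 0.27352^3 × 0.72648^2 = 0.107998
P(M+6) = 10 × 0.27352^2 × 0.72648^3 = 0.286846
P(M+8) = 5 × 0.27352^1 × 0.72648^4 = 0.380938
P(M+10) = 0.72648^5 = 0.202357
The M+8 peak is largest (0.380938); scaling to 100 gives 0.40 : 5.34 : 28.35 : 75.30 : 100.00 : 53.12.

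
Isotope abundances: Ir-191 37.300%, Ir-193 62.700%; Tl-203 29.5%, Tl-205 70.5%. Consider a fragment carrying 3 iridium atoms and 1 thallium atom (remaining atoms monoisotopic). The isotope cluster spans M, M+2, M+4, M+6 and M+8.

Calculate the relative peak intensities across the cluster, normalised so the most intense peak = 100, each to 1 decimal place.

4.0 : 29.7 : 82.1 : 100.0 : 45.4

Iridium pattern (n=3): 0.05189512 : 0.26170165 : 0.43991135 : 0.24649188
Thallium pattern (n=1): 0.2950 : 0.7050
Convolve the two distributions (both contribute in 2-u steps):
  M: 0.05189512×0.2950 = 0.015309
  M+2: 0.05189512×0.7050 + 0.26170165×0.2950 = 0.113788
  M+4: 0.26170165×0.7050 + 0.43991135×0.2950 = 0.314274
  M+6: 0.43991135×0.7050 + 0.24649188×0.2950 = 0.382853
  M+8: 0.24649188×0.7050 = 0.173777
Scale to base peak (0.382853) = 100: 4.0 : 29.7 : 82.1 : 100.0 : 45.4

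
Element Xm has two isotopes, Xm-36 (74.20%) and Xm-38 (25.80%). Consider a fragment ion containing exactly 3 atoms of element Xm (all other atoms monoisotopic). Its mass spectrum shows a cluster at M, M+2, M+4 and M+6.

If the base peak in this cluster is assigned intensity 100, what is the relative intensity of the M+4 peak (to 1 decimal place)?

34.8

Term probabilities: M 0.4085, M+2 0.4261, M+4 0.1482, M+6 0.0172. Base peak = M+2.
P(M+2) = C(3,1) × 0.7420^2 × 0.2580^1 = 3 × 0.550564 × 0.2580 = 0.426137 (base)
P(M+4) = C(3,2) × 0.7420^1 × 0.2580^2 = 3 × 0.7420 × 0.066564 = 0.148171
Relative intensity = 0.148171 / 0.426137 × 100 = 34.8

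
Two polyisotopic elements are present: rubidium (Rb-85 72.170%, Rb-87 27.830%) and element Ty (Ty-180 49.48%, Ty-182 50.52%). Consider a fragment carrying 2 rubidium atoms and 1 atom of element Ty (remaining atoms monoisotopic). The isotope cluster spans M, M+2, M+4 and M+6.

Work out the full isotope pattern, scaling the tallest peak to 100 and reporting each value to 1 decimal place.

55.8 : 100.0 : 52.2 : 8.5

Rubidium pattern (n=2): 0.52085089 : 0.40169822 : 0.07745089
Element Ty pattern (n=1): 0.4948 : 0.5052
Convolve the two distributions (both contribute in 2-u steps):
  M: 0.52085089×0.4948 = 0.257717
  M+2: 0.52085089×0.5052 + 0.40169822×0.4948 = 0.461894
  M+4: 0.40169822×0.5052 + 0.07745089×0.4948 = 0.241261
  M+6: 0.07745089×0.5052 = 0.039128
Scale to base peak (0.461894) = 100: 55.8 : 100.0 : 52.2 : 8.5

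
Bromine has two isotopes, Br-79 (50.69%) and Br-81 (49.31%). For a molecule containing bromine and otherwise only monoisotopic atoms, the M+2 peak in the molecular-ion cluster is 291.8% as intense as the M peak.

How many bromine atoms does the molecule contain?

The M+2/M ratio from n Br atoms is n · q/p = n · 0.4931/0.5069.
n = 2.918 × 0.5069/0.4931 = 3.00 ≈ 3

3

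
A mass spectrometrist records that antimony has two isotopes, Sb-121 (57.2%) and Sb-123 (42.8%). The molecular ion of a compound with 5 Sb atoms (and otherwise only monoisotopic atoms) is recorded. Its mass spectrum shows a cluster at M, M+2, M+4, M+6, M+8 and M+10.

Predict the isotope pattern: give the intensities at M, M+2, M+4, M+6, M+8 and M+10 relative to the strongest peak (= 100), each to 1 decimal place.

Expanding (0.572 + 0.428)^5:
P(M) = 0.572^5 = 0.061232
P(M+2) = 5 × 0.572^4 × 0.428^1 = 0.229086
P(M+4) = 10 × 0.572^3 × 0.428^2 = 0.342827
P(M+6) = 10 × 0.572^2 × 0.428^3 = 0.256521
P(M+8) = 5 × 0.572^1 × 0.428^4 = 0.095971
P(M+10) = 0.428^5 = 0.014362
The M+4 peak is largest (0.342827); scaling to 100 gives 17.9 : 66.8 : 100.0 : 74.8 : 28.0 : 4.2.

17.9 : 66.8 : 100.0 : 74.8 : 28.0 : 4.2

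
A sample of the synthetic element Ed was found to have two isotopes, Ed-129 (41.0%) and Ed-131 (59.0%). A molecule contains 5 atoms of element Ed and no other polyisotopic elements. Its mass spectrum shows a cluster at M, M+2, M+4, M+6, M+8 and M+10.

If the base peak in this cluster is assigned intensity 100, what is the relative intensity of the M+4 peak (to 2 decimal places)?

(0.410 + 0.590)^5 gives M 0.0116, M+2 0.0834, M+4 0.2399, M+6 0.3452, M+8 0.2484, M+10 0.0715; the largest is M+6.
P(M+6) = C(5,3) × 0.410^2 × 0.590^3 = 10 × 0.1681 × 0.205379 = 0.345242 (base)
P(M+4) = C(5,2) × 0.410^3 × 0.590^2 = 10 × 0.068921 × 0.3481 = 0.239914
Relative intensity = 0.239914 / 0.345242 × 100 = 69.49

69.49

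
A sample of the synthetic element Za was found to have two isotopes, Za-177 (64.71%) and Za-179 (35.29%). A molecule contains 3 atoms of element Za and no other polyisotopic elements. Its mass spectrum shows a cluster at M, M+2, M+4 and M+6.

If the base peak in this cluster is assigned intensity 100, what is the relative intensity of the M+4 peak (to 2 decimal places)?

54.54

(0.6471 + 0.3529)^3 gives M 0.2710, M+2 0.4433, M+4 0.2418, M+6 0.0439; the largest is M+2.
P(M+2) = C(3,1) × 0.6471^2 × 0.3529^1 = 3 × 0.41873841 × 0.3529 = 0.443318 (base)
P(M+4) = C(3,2) × 0.6471^1 × 0.3529^2 = 3 × 0.6471 × 0.12453841 = 0.241766
Relative intensity = 0.241766 / 0.443318 × 100 = 54.54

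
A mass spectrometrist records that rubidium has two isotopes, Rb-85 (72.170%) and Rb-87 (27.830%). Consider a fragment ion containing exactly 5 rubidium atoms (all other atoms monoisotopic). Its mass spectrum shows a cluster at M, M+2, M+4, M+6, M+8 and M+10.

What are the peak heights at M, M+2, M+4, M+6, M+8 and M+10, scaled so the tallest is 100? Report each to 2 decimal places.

51.86 : 100.00 : 77.12 : 29.74 : 5.73 : 0.44

Each Rb atom is independently Rb-85 (p = 0.72170) or Rb-87 (q = 0.27830); the cluster is the binomial expansion (p + q)^5.
P(M) = 0.72170^5 = 0.195787
P(M+2) = 5 × 0.72170^4 × 0.27830^1 = 0.377494
P(M+4) = 10 × 0.72170^3 × 0.27830^2 = 0.291136
P(M+6) = 10 × 0.72170^2 × 0.27830^3 = 0.112267
P(M+8) = 5 × 0.72170^1 × 0.27830^4 = 0.021646
P(M+10) = 0.27830^5 = 0.001669
The M+2 peak is largest (0.377494); scaling to 100 gives 51.86 : 100.00 : 77.12 : 29.74 : 5.73 : 0.44.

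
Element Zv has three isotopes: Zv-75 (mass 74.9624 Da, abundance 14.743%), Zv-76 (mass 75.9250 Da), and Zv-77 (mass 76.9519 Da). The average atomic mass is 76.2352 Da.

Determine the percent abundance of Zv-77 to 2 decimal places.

44.03%

Let x and y be the fractions of Zv-76 and Zv-77. Then x + y = 1 − 0.14743 = 0.85257 and 75.9250x + 76.9519y = 76.2352 − 0.14743×74.9624 = 65.183493368.
Substituting: 75.9250x + 76.9519(0.85257 − x) = 65.183493368
(75.9250 − 76.9519)x = -0.423388015  ⇒  x = 0.41230, y = 0.44027
Zv-76: 41.23%, Zv-77: 44.03%.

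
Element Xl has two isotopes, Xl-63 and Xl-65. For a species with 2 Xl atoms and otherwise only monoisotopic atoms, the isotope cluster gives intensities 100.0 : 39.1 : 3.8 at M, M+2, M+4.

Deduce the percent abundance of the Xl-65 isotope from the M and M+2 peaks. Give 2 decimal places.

16.35%

If p is the fraction of Xl that is Xl-63, then I(M+2)/I(M) = [C(2,1)·p^1·(1−p)] / p^2 = 2·(1−p)/p = 39.1/100.0 = 0.3910
(1−p)/p = 0.3910/2 = 0.1955  ⇒  p = 1/(1 + 0.1955) = 0.8365
Xl-63: 83.65%, Xl-65: 16.35%.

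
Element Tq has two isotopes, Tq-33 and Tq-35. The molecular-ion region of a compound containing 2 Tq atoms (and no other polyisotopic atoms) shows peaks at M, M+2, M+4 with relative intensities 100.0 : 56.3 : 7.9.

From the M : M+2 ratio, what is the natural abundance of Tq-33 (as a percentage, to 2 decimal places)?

78.03%

If p is the fraction of Tq that is Tq-33, then I(M+2)/I(M) = [C(2,1)·p^1·(1−p)] / p^2 = 2·(1−p)/p = 56.3/100.0 = 0.5630
(1−p)/p = 0.5630/2 = 0.2815  ⇒  p = 1/(1 + 0.2815) = 0.7803
Tq-33: 78.03%, Tq-35: 21.97%.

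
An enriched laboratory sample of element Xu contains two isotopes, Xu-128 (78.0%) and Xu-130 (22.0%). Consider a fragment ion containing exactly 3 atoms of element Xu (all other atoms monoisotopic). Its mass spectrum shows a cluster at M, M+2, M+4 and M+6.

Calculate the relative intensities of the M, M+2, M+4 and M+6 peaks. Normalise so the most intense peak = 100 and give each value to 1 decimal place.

100.0 : 84.6 : 23.9 : 2.2

Expanding (0.780 + 0.220)^3:
P(M) = 0.780^3 = 0.474552
P(M+2) = 3 × 0.780^2 × 0.220^1 = 0.401544
P(M+4) = 3 × 0.780^1 × 0.220^2 = 0.113256
P(M+6) = 0.220^3 = 0.010648
The M peak is largest (0.474552); scaling to 100 gives 100.0 : 84.6 : 23.9 : 2.2.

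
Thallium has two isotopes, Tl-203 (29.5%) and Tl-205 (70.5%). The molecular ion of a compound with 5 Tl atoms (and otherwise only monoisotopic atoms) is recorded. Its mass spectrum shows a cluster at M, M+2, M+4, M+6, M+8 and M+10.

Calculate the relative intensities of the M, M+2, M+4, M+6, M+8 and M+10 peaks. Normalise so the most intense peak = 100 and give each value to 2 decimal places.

The 5 Tl atoms are independent, so intensities follow the terms of (0.295 + 0.705)^5.
P(M) = 0.295^5 = 0.002234
P(M+2) = 5 × 0.295^4 × 0.705^1 = 0.026696
P(M+4) = 10 × 0.295^3 × 0.705^2 = 0.127598
P(M+6) = 10 × 0.295^2 × 0.705^3 = 0.304938
P(M+8) = 5 × 0.295^1 × 0.705^4 = 0.364375
P(M+10) = 0.705^5 = 0.174159
The M+8 peak is largest (0.364375); scaling to 100 gives 0.61 : 7.33 : 35.02 : 83.69 : 100.00 : 47.80.

0.61 : 7.33 : 35.02 : 83.69 : 100.00 : 47.80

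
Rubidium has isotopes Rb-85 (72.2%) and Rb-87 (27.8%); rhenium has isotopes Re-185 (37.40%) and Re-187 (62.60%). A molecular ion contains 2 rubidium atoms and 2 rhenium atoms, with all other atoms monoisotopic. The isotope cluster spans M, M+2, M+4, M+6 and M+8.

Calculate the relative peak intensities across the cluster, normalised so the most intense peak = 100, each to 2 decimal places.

Rubidium pattern (n=2): 0.521284 : 0.401432 : 0.077284
Rhenium pattern (n=2): 0.139876 : 0.468248 : 0.391876
Convolve the two distributions (both contribute in 2-u steps):
  M: 0.521284×0.139876 = 0.072915
  M+2: 0.521284×0.468248 + 0.401432×0.139876 = 0.300241
  M+4: 0.521284×0.391876 + 0.401432×0.468248 + 0.077284×0.139876 = 0.403059
  M+6: 0.401432×0.391876 + 0.077284×0.468248 = 0.193500
  M+8: 0.077284×0.391876 = 0.030286
Scale to base peak (0.403059) = 100: 18.09 : 74.49 : 100.00 : 48.01 : 7.51

18.09 : 74.49 : 100.00 : 48.01 : 7.51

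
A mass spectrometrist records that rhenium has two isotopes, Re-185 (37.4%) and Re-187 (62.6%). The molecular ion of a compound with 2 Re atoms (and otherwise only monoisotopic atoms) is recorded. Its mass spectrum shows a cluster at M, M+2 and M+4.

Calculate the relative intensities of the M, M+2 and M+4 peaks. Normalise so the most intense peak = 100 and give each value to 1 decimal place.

The 2 Re atoms are independent, so intensities follow the terms of (0.374 + 0.626)^2.
P(M) = 0.374^2 = 0.139876
P(M+2) = 2 × 0.374^1 × 0.626^1 = 0.468248
P(M+4) = 0.626^2 = 0.391876
The M+2 peak is largest (0.468248); scaling to 100 gives 29.9 : 100.0 : 83.7.

29.9 : 100.0 : 83.7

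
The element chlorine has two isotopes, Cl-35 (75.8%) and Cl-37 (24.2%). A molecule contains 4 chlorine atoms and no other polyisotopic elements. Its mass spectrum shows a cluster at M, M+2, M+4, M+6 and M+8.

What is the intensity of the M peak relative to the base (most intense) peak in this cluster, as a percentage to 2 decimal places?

78.31%

Term probabilities: M 0.3301, M+2 0.4216, M+4 0.2019, M+6 0.0430, M+8 0.0034. Base peak = M+2.
P(M+2) = C(4,1) × 0.758^3 × 0.242^1 = 4 × 0.43551951 × 0.2420 = 0.421583 (base)
P(M) = C(4,0) × 0.758^4 × 0.242^0 = 1 × 0.33012379 × 1.0000 = 0.330124
Relative intensity = 0.330124 / 0.421583 × 100 = 78.31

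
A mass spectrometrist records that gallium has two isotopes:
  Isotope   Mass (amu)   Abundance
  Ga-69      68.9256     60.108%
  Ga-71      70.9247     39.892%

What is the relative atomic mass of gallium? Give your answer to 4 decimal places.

Average mass = Σ (abundance × isotope mass) = 0.60108 × 68.9256 + 0.39892 × 70.9247
= 41.42980 + 28.29328 = 69.72308 amu

69.7231 amu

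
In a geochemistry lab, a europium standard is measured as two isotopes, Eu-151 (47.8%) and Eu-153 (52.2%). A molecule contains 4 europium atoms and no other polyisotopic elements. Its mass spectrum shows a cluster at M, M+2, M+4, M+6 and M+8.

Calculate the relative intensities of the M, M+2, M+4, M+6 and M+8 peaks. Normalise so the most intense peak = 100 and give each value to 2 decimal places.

Expanding (0.478 + 0.522)^4:
P(M) = 0.478^4 = 0.052205
P(M+2) = 4 × 0.478^3 × 0.522^1 = 0.228042
P(M+4) = 6 × 0.478^2 × 0.522^2 = 0.373549
P(M+6) = 4 × 0.478^1 × 0.522^3 = 0.271956
P(M+8) = 0.522^4 = 0.074248
The M+4 peak is largest (0.373549); scaling to 100 gives 13.98 : 61.05 : 100.00 : 72.80 : 19.88.

13.98 : 61.05 : 100.00 : 72.80 : 19.88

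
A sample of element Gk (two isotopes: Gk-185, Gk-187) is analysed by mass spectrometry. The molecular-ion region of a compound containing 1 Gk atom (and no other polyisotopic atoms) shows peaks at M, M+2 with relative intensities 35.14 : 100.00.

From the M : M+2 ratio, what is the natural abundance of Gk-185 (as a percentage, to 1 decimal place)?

26.0%

Write p for the Gk-185 fraction. I(M+2)/I(M) = [C(1,1)·p^0·(1−p)] / p^1 = 1·(1−p)/p = 100.00/35.14 = 2.8458
(1−p)/p = 2.8458/1 = 2.8458  ⇒  p = 1/(1 + 2.8458) = 0.2600
Gk-185: 26.0%, Gk-187: 74.0%.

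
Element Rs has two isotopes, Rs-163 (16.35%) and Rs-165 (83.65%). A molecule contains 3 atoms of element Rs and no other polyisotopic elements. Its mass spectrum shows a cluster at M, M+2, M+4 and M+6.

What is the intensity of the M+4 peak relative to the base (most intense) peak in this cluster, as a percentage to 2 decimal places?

(0.1635 + 0.8365)^3 gives M 0.0044, M+2 0.0671, M+4 0.3432, M+6 0.5853; the largest is M+6.
P(M+6) = C(3,3) × 0.1635^0 × 0.8365^3 = 1 × 1.0000 × 0.58532603 = 0.585326 (base)
P(M+4) = C(3,2) × 0.1635^1 × 0.8365^2 = 3 × 0.1635 × 0.69973225 = 0.343219
Relative intensity = 0.343219 / 0.585326 × 100 = 58.64

58.64%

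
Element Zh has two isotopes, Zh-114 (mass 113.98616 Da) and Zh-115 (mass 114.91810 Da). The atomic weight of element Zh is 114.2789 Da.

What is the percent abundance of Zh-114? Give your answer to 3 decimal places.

Let x be the fractional abundance of Zh-114; then Zh-115 has abundance 1 − x.
113.98616·x + 114.91810·(1 − x) = 114.2789
(113.98616 − 114.91810)·x = 114.2789 − 114.91810
x = -0.63920 / -0.93194 = 0.68588 → 68.588% Zh-114, 31.412% Zh-115.

68.588%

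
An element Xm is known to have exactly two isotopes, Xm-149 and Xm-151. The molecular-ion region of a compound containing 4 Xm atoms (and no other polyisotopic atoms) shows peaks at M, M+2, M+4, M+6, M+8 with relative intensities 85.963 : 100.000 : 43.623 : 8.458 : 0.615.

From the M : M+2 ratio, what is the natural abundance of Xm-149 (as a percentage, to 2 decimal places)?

If p is the fraction of Xm that is Xm-149, then I(M+2)/I(M) = [C(4,1)·p^3·(1−p)] / p^4 = 4·(1−p)/p = 100.000/85.963 = 1.1633
(1−p)/p = 1.1633/4 = 0.2908  ⇒  p = 1/(1 + 0.2908) = 0.7747
Xm-149: 77.47%, Xm-151: 22.53%.

77.47%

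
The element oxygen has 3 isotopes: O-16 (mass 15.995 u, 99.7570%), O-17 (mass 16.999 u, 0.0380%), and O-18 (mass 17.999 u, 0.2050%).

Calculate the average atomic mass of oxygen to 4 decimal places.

15.9995 u

Average mass = Σ (abundance × isotope mass) = 0.997570 × 15.995 + 0.000380 × 16.999 + 0.002050 × 17.999
= 15.95613 + 0.00646 + 0.03690 = 15.99949 u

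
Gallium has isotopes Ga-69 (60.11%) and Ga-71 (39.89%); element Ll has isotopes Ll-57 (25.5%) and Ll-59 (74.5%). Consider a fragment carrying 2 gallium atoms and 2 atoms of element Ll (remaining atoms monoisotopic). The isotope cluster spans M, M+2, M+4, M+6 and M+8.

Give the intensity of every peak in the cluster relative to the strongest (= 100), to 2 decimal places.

5.98 : 42.86 : 100.00 : 83.09 : 22.47

Gallium pattern (n=2): 0.36132121 : 0.47955758 : 0.15912121
Element Ll pattern (n=2): 0.065025 : 0.37995 : 0.555025
Convolve the two distributions (both contribute in 2-u steps):
  M: 0.36132121×0.065025 = 0.023495
  M+2: 0.36132121×0.37995 + 0.47955758×0.065025 = 0.168467
  M+4: 0.36132121×0.555025 + 0.47955758×0.37995 + 0.15912121×0.065025 = 0.393097
  M+6: 0.47955758×0.555025 + 0.15912121×0.37995 = 0.326625
  M+8: 0.15912121×0.555025 = 0.088316
Scale to base peak (0.393097) = 100: 5.98 : 42.86 : 100.00 : 83.09 : 22.47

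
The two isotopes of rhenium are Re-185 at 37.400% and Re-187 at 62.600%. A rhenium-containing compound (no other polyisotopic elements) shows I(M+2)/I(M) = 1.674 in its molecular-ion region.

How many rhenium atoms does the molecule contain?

1

The M+2/M ratio from n Re atoms is n · q/p = n · 0.62600/0.37400.
n = 1.674 × 0.37400/0.62600 = 1.00 ≈ 1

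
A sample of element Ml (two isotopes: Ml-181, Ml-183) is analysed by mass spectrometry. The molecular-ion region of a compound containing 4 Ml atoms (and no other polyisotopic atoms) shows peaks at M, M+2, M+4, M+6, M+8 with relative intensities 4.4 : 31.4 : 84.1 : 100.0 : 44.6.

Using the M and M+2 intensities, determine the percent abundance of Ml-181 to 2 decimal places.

If p is the fraction of Ml that is Ml-181, then I(M+2)/I(M) = [C(4,1)·p^3·(1−p)] / p^4 = 4·(1−p)/p = 31.4/4.4 = 7.1364
(1−p)/p = 7.1364/4 = 1.7841  ⇒  p = 1/(1 + 1.7841) = 0.3592
Ml-181: 35.92%, Ml-183: 64.08%.

35.92%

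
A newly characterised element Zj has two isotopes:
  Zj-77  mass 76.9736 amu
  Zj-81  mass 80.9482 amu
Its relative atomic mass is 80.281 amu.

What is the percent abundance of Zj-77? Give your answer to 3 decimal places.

With x = fraction of Zj-77 (so Zj-81 is 1 − x):
76.9736·x + 80.9482·(1 − x) = 80.281
(76.9736 − 80.9482)·x = 80.281 − 80.9482
x = -0.6672 / -3.9746 = 0.16787 → 16.787% Zj-77, 83.213% Zj-81.

16.787%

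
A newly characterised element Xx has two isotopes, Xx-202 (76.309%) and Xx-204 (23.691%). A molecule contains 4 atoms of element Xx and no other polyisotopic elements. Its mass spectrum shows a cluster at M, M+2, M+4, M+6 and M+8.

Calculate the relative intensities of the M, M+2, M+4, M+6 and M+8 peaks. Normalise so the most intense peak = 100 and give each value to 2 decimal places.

80.53 : 100.00 : 46.57 : 9.64 : 0.75

Expanding (0.76309 + 0.23691)^4:
P(M) = 0.76309^4 = 0.339081
P(M+2) = 4 × 0.76309^3 × 0.23691^1 = 0.421086
P(M+4) = 6 × 0.76309^2 × 0.23691^2 = 0.196096
P(M+6) = 4 × 0.76309^1 × 0.23691^3 = 0.040587
P(M+8) = 0.23691^4 = 0.003150
The M+2 peak is largest (0.421086); scaling to 100 gives 80.53 : 100.00 : 46.57 : 9.64 : 0.75.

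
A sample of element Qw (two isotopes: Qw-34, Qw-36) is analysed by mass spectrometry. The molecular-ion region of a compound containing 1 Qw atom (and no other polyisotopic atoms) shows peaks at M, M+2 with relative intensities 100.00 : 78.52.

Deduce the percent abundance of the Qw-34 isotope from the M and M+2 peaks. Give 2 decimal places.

56.02%

If p is the fraction of Qw that is Qw-34, then I(M+2)/I(M) = [C(1,1)·p^0·(1−p)] / p^1 = 1·(1−p)/p = 78.52/100.00 = 0.7852
(1−p)/p = 0.7852/1 = 0.7852  ⇒  p = 1/(1 + 0.7852) = 0.5602
Qw-34: 56.02%, Qw-36: 43.98%.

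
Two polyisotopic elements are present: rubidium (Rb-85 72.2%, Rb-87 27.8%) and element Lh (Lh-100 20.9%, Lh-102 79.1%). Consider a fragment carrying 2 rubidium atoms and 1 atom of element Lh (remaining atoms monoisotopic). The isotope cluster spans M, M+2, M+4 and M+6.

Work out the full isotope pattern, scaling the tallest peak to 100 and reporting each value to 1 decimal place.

22.0 : 100.0 : 67.2 : 12.3

Rubidium pattern (n=2): 0.521284 : 0.401432 : 0.077284
Element Lh pattern (n=1): 0.2090 : 0.7910
Convolve the two distributions (both contribute in 2-u steps):
  M: 0.521284×0.2090 = 0.108948
  M+2: 0.521284×0.7910 + 0.401432×0.2090 = 0.496235
  M+4: 0.401432×0.7910 + 0.077284×0.2090 = 0.333685
  M+6: 0.077284×0.7910 = 0.061132
Scale to base peak (0.496235) = 100: 22.0 : 100.0 : 67.2 : 12.3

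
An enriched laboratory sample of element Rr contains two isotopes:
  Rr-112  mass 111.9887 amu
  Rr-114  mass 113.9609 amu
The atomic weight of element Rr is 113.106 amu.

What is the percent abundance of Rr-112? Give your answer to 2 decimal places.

43.35%

Let x be the fractional abundance of Rr-112; then Rr-114 has abundance 1 − x.
111.9887·x + 113.9609·(1 − x) = 113.106
(111.9887 − 113.9609)·x = 113.106 − 113.9609
x = -0.8549 / -1.9722 = 0.43348 → 43.35% Rr-112, 56.65% Rr-114.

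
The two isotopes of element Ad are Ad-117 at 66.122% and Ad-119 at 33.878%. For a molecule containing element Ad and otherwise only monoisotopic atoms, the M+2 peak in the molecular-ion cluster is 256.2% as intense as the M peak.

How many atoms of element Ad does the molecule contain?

With n Ad atoms, P(M+2)/P(M) = C(n,1)·p^(n−1)q / p^n = n·q/p = n · 0.33878/0.66122.
n = 2.562 × 0.66122/0.33878 = 5.00 ≈ 5

5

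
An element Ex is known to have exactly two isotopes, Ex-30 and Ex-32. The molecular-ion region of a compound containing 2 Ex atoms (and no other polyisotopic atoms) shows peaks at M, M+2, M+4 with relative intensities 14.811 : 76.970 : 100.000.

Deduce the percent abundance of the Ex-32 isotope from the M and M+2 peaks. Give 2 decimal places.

72.21%

If p is the fraction of Ex that is Ex-30, then I(M+2)/I(M) = [C(2,1)·p^1·(1−p)] / p^2 = 2·(1−p)/p = 76.970/14.811 = 5.1968
(1−p)/p = 5.1968/2 = 2.5984  ⇒  p = 1/(1 + 2.5984) = 0.2779
Ex-30: 27.79%, Ex-32: 72.21%.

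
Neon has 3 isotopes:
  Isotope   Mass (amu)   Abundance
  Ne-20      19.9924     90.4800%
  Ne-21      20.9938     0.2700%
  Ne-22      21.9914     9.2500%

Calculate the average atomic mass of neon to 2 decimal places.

20.18 amu

Ar = Σ fᵢ·mᵢ = 0.904800 × 19.9924 + 0.002700 × 20.9938 + 0.092500 × 21.9914
= 18.08912 + 0.05668 + 2.03420 = 20.18000 amu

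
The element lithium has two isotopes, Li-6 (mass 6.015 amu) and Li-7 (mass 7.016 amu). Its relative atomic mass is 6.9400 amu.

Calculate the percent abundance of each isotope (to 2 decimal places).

Let x be the fractional abundance of Li-6; then Li-7 has abundance 1 − x.
6.015·x + 7.016·(1 − x) = 6.9400
(6.015 − 7.016)·x = 6.9400 − 7.016
x = -0.0760 / -1.001 = 0.07592 → 7.59% Li-6, 92.41% Li-7.

Li-6: 7.59%, Li-7: 92.41%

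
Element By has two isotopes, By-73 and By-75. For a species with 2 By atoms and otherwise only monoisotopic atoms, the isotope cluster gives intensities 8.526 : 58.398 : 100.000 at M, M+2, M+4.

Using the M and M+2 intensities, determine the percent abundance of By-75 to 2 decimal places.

Write p for the By-73 fraction. I(M+2)/I(M) = [C(2,1)·p^1·(1−p)] / p^2 = 2·(1−p)/p = 58.398/8.526 = 6.8494
(1−p)/p = 6.8494/2 = 3.4247  ⇒  p = 1/(1 + 3.4247) = 0.2260
By-73: 22.60%, By-75: 77.40%.

77.40%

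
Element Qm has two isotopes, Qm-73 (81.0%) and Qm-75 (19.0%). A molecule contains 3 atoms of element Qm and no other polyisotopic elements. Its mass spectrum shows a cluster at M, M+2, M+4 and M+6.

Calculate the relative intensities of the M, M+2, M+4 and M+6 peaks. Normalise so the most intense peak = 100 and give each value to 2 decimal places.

The 3 Qm atoms are independent, so intensities follow the terms of (0.810 + 0.190)^3.
P(M) = 0.810^3 = 0.531441
P(M+2) = 3 × 0.810^2 × 0.190^1 = 0.373977
P(M+4) = 3 × 0.810^1 × 0.190^2 = 0.087723
P(M+6) = 0.190^3 = 0.006859
The M peak is largest (0.531441); scaling to 100 gives 100.00 : 70.37 : 16.51 : 1.29.

100.00 : 70.37 : 16.51 : 1.29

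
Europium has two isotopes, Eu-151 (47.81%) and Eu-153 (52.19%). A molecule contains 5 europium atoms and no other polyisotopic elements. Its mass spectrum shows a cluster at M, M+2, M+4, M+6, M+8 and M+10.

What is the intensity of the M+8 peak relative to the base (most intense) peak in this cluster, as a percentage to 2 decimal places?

54.58%

(0.4781 + 0.5219)^5 gives M 0.0250, M+2 0.1363, M+4 0.2977, M+6 0.3249, M+8 0.1774, M+10 0.0387; the largest is M+6.
P(M+6) = C(5,3) × 0.4781^2 × 0.5219^3 = 10 × 0.22857961 × 0.14215492 = 0.324937 (base)
P(M+8) = C(5,4) × 0.4781^1 × 0.5219^4 = 5 × 0.4781 × 0.07419065 = 0.177353
Relative intensity = 0.177353 / 0.324937 × 100 = 54.58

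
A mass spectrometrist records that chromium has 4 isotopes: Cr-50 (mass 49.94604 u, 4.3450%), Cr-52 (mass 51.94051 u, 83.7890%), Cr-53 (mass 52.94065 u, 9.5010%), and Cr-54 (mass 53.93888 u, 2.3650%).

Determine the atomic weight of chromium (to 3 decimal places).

Ar = Σ fᵢ·mᵢ = 0.043450 × 49.94604 + 0.837890 × 51.94051 + 0.095010 × 52.94065 + 0.023650 × 53.93888
= 2.170155 + 43.520434 + 5.029891 + 1.275655 = 51.996135 u

51.996 u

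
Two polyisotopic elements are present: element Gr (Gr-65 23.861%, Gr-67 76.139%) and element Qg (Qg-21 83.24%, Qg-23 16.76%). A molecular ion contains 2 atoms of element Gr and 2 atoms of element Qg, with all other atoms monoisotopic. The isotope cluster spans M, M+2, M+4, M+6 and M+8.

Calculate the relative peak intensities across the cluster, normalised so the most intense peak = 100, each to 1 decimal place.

7.8 : 53.0 : 100.0 : 34.1 : 3.2

Element Gr pattern (n=2): 0.05693473 : 0.36335054 : 0.57971473
Element Qg pattern (n=2): 0.69288976 : 0.27902048 : 0.02808976
Convolve the two distributions (both contribute in 2-u steps):
  M: 0.05693473×0.69288976 = 0.039449
  M+2: 0.05693473×0.27902048 + 0.36335054×0.69288976 = 0.267648
  M+4: 0.05693473×0.02808976 + 0.36335054×0.27902048 + 0.57971473×0.69288976 = 0.504660
  M+6: 0.36335054×0.02808976 + 0.57971473×0.27902048 = 0.171959
  M+8: 0.57971473×0.02808976 = 0.016284
Scale to base peak (0.504660) = 100: 7.8 : 53.0 : 100.0 : 34.1 : 3.2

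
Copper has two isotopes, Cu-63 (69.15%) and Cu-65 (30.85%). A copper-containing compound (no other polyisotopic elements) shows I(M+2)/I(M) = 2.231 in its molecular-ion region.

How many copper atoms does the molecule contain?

With n Cu atoms, P(M+2)/P(M) = C(n,1)·p^(n−1)q / p^n = n·q/p = n · 0.3085/0.6915.
n = 2.231 × 0.6915/0.3085 = 5.00 ≈ 5

5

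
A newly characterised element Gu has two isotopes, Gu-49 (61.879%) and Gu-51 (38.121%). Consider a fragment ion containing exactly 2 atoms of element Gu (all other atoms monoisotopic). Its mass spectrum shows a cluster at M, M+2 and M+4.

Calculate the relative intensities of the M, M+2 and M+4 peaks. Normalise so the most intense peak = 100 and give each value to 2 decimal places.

The 2 Gu atoms are independent, so intensities follow the terms of (0.61879 + 0.38121)^2.
P(M) = 0.61879^2 = 0.382901
P(M+2) = 2 × 0.61879^1 × 0.38121^1 = 0.471778
P(M+4) = 0.38121^2 = 0.145321
The M+2 peak is largest (0.471778); scaling to 100 gives 81.16 : 100.00 : 30.80.

81.16 : 100.00 : 30.80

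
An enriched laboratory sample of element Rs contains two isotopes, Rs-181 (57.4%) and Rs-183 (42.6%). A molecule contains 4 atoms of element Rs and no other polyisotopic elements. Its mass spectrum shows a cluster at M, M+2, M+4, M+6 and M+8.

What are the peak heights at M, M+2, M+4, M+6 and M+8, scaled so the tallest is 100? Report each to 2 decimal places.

30.26 : 89.83 : 100.00 : 49.48 : 9.18

The 4 Rs atoms are independent, so intensities follow the terms of (0.574 + 0.426)^4.
P(M) = 0.574^4 = 0.108554
P(M+2) = 4 × 0.574^3 × 0.426^1 = 0.322259
P(M+4) = 6 × 0.574^2 × 0.426^2 = 0.358752
P(M+6) = 4 × 0.574^1 × 0.426^3 = 0.177501
P(M+8) = 0.426^4 = 0.032934
The M+4 peak is largest (0.358752); scaling to 100 gives 30.26 : 89.83 : 100.00 : 49.48 : 9.18.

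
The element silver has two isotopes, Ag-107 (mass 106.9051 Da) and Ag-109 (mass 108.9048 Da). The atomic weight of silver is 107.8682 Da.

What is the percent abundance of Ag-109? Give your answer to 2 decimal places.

48.16%

Let x be the fractional abundance of Ag-107; then Ag-109 has abundance 1 − x.
106.9051·x + 108.9048·(1 − x) = 107.8682
(106.9051 − 108.9048)·x = 107.8682 − 108.9048
x = -1.0366 / -1.9997 = 0.51838 → 51.84% Ag-107, 48.16% Ag-109.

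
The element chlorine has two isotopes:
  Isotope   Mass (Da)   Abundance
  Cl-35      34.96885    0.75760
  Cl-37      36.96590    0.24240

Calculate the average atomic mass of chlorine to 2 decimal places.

Average mass = Σ (abundance × isotope mass) = 0.75760 × 34.96885 + 0.24240 × 36.96590
= 26.492401 + 8.960534 = 35.452935 Da

35.45 Da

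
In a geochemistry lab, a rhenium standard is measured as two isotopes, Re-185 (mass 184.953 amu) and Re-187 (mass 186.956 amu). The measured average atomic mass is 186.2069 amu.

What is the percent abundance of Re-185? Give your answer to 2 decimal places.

37.40%

Let x be the fractional abundance of Re-185; then Re-187 has abundance 1 − x.
184.953·x + 186.956·(1 − x) = 186.2069
(184.953 − 186.956)·x = 186.2069 − 186.956
x = -0.7491 / -2.003 = 0.37399 → 37.40% Re-185, 62.60% Re-187.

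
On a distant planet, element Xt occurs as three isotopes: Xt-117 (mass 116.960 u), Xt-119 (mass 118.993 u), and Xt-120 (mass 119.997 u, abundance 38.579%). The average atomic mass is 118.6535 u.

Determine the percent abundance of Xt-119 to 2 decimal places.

25.67%

Let x and y be the fractions of Xt-117 and Xt-119. Then x + y = 1 − 0.38579 = 0.61421 and 116.960x + 118.993y = 118.6535 − 0.38579×119.997 = 72.35985737.
Substituting: 116.960x + 118.993(0.61421 − x) = 72.35985737
(116.960 − 118.993)x = -0.72683316  ⇒  x = 0.35752, y = 0.25669
Xt-117: 35.75%, Xt-119: 25.67%.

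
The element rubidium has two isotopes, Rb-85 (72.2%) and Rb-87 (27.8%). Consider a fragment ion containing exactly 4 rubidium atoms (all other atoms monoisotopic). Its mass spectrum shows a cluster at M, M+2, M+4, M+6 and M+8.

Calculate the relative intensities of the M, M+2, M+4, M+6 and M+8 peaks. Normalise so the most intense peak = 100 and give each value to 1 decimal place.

The 4 Rb atoms are independent, so intensities follow the terms of (0.722 + 0.278)^4.
P(M) = 0.722^4 = 0.271737
P(M+2) = 4 × 0.722^3 × 0.278^1 = 0.418520
P(M+4) = 6 × 0.722^2 × 0.278^2 = 0.241721
P(M+6) = 4 × 0.722^1 × 0.278^3 = 0.062049
P(M+8) = 0.278^4 = 0.005973
The M+2 peak is largest (0.418520); scaling to 100 gives 64.9 : 100.0 : 57.8 : 14.8 : 1.4.

64.9 : 100.0 : 57.8 : 14.8 : 1.4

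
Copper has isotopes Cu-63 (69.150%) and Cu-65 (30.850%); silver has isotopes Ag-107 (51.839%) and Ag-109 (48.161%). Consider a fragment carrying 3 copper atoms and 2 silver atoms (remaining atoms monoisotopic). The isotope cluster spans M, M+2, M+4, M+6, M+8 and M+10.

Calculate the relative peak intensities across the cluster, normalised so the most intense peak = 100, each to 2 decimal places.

Copper pattern (n=3): 0.33065611 : 0.44254842 : 0.19743483 : 0.02936064
Silver pattern (n=2): 0.26872819 : 0.49932362 : 0.23194819
Convolve the two distributions (both contribute in 2-u steps):
  M: 0.33065611×0.26872819 = 0.088857
  M+2: 0.33065611×0.49932362 + 0.44254842×0.26872819 = 0.284030
  M+4: 0.33065611×0.23194819 + 0.44254842×0.49932362 + 0.19743483×0.26872819 = 0.350726
  M+6: 0.44254842×0.23194819 + 0.19743483×0.49932362 + 0.02936064×0.26872819 = 0.209122
  M+8: 0.19743483×0.23194819 + 0.02936064×0.49932362 = 0.060455
  M+10: 0.02936064×0.23194819 = 0.006810
Scale to base peak (0.350726) = 100: 25.34 : 80.98 : 100.00 : 59.63 : 17.24 : 1.94

25.34 : 80.98 : 100.00 : 59.63 : 17.24 : 1.94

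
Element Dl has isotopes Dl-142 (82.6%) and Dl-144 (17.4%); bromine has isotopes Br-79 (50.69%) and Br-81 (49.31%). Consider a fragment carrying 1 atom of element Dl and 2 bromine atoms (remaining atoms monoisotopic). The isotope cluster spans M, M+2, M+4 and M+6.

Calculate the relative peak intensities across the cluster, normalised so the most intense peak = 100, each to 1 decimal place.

Element Dl pattern (n=1): 0.8260 : 0.1740
Bromine pattern (n=2): 0.25694761 : 0.49990478 : 0.24314761
Convolve the two distributions (both contribute in 2-u steps):
  M: 0.8260×0.25694761 = 0.212239
  M+2: 0.8260×0.49990478 + 0.1740×0.25694761 = 0.457630
  M+4: 0.8260×0.24314761 + 0.1740×0.49990478 = 0.287823
  M+6: 0.1740×0.24314761 = 0.042308
Scale to base peak (0.457630) = 100: 46.4 : 100.0 : 62.9 : 9.2

46.4 : 100.0 : 62.9 : 9.2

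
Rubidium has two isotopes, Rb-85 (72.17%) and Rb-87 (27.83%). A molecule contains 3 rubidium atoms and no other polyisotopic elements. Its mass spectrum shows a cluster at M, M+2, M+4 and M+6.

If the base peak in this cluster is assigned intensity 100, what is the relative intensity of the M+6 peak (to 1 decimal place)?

Binomial terms of (0.7217 + 0.2783)^3: M 0.3759, M+2 0.4349, M+4 0.1677, M+6 0.0216 → M+2 is the base peak.
P(M+2) = C(3,1) × 0.7217^2 × 0.2783^1 = 3 × 0.52085089 × 0.2783 = 0.434858 (base)
P(M+6) = C(3,3) × 0.7217^0 × 0.2783^3 = 1 × 1.0000 × 0.02155458 = 0.021555
Relative intensity = 0.021555 / 0.434858 × 100 = 5.0

5.0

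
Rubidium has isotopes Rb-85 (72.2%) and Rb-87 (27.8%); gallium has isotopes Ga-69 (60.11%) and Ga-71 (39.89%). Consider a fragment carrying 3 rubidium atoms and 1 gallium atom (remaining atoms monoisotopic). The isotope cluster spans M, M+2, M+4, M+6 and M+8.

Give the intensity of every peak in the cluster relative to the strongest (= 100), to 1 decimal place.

Rubidium pattern (n=3): 0.37636705 : 0.43475086 : 0.16739714 : 0.02148495
Gallium pattern (n=1): 0.6011 : 0.3989
Convolve the two distributions (both contribute in 2-u steps):
  M: 0.37636705×0.6011 = 0.226234
  M+2: 0.37636705×0.3989 + 0.43475086×0.6011 = 0.411462
  M+4: 0.43475086×0.3989 + 0.16739714×0.6011 = 0.274045
  M+6: 0.16739714×0.3989 + 0.02148495×0.6011 = 0.079689
  M+8: 0.02148495×0.3989 = 0.008570
Scale to base peak (0.411462) = 100: 55.0 : 100.0 : 66.6 : 19.4 : 2.1

55.0 : 100.0 : 66.6 : 19.4 : 2.1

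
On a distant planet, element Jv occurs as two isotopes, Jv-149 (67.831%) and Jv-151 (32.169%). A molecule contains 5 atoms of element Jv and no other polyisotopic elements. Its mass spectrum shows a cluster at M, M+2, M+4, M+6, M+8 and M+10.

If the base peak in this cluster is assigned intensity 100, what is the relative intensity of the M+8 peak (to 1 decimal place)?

(0.67831 + 0.32169)^5 gives M 0.1436, M+2 0.3405, M+4 0.3230, M+6 0.1532, M+8 0.0363, M+10 0.0034; the largest is M+2.
P(M+2) = C(5,1) × 0.67831^4 × 0.32169^1 = 5 × 0.21169611 × 0.32169 = 0.340503 (base)
P(M+8) = C(5,4) × 0.67831^1 × 0.32169^4 = 5 × 0.67831 × 0.01070903 = 0.036320
Relative intensity = 0.036320 / 0.340503 × 100 = 10.7

10.7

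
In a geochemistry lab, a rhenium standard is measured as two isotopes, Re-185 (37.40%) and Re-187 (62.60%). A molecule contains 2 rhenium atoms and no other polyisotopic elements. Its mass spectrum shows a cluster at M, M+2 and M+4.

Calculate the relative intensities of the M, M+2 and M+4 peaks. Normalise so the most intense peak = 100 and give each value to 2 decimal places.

Each Re atom is independently Re-185 (p = 0.3740) or Re-187 (q = 0.6260); the cluster is the binomial expansion (p + q)^2.
P(M) = 0.3740^2 = 0.139876
P(M+2) = 2 × 0.3740^1 × 0.6260^1 = 0.468248
P(M+4) = 0.6260^2 = 0.391876
The M+2 peak is largest (0.468248); scaling to 100 gives 29.87 : 100.00 : 83.69.

29.87 : 100.00 : 83.69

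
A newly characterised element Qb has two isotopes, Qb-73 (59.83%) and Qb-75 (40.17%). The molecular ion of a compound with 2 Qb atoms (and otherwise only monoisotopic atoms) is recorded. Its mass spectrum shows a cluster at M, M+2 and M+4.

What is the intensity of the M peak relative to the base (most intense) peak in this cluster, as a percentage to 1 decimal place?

74.5%

Term probabilities: M 0.3580, M+2 0.4807, M+4 0.1614. Base peak = M+2.
P(M+2) = C(2,1) × 0.5983^1 × 0.4017^1 = 2 × 0.5983 × 0.4017 = 0.480674 (base)
P(M) = C(2,0) × 0.5983^2 × 0.4017^0 = 1 × 0.35796289 × 1.0000 = 0.357963
Relative intensity = 0.357963 / 0.480674 × 100 = 74.5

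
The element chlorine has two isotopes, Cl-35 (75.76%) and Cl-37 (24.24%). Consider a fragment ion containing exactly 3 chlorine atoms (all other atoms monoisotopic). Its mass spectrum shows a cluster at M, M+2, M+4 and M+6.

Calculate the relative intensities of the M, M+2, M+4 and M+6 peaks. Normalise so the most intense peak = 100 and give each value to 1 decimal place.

The 3 Cl atoms are independent, so intensities follow the terms of (0.7576 + 0.2424)^3.
P(M) = 0.7576^3 = 0.434830
P(M+2) = 3 × 0.7576^2 × 0.2424^1 = 0.417382
P(M+4) = 3 × 0.7576^1 × 0.2424^2 = 0.133545
P(M+6) = 0.2424^3 = 0.014243
The M peak is largest (0.434830); scaling to 100 gives 100.0 : 96.0 : 30.7 : 3.3.

100.0 : 96.0 : 30.7 : 3.3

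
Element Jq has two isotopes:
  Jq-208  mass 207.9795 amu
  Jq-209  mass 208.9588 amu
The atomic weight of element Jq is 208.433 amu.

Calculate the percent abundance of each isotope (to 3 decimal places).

Writing the weighted mean with unknown fraction x of Jq-208:
207.9795·x + 208.9588·(1 − x) = 208.433
(207.9795 − 208.9588)·x = 208.433 − 208.9588
x = -0.5258 / -0.9793 = 0.53691 → 53.691% Jq-208, 46.309% Jq-209.

Jq-208: 53.691%, Jq-209: 46.309%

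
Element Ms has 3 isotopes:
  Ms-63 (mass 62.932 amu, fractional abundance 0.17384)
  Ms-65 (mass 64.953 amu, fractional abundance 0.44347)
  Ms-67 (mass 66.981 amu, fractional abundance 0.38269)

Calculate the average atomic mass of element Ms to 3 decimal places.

Average mass = Σ (abundance × isotope mass) = 0.17384 × 62.932 + 0.44347 × 64.953 + 0.38269 × 66.981
= 10.9401 + 28.8047 + 25.6330 = 65.3778 amu

65.378 amu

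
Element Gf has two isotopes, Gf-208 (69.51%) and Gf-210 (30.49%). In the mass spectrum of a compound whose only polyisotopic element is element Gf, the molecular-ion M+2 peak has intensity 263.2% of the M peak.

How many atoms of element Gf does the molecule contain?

For n independent Gf atoms, I(M+2)/I(M) = n · (abundance Gf-210) / (abundance Gf-208) = n · 0.3049/0.6951.
n = 2.632 × 0.6951/0.3049 = 6.00 ≈ 6

6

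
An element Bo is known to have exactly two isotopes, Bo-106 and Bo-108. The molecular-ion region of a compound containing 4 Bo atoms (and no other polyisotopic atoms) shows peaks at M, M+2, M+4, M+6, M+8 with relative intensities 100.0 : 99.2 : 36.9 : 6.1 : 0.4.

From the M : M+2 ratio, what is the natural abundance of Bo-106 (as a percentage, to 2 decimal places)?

Write p for the Bo-106 fraction. I(M+2)/I(M) = [C(4,1)·p^3·(1−p)] / p^4 = 4·(1−p)/p = 99.2/100.0 = 0.9920
(1−p)/p = 0.9920/4 = 0.2480  ⇒  p = 1/(1 + 0.2480) = 0.8013
Bo-106: 80.13%, Bo-108: 19.87%.

80.13%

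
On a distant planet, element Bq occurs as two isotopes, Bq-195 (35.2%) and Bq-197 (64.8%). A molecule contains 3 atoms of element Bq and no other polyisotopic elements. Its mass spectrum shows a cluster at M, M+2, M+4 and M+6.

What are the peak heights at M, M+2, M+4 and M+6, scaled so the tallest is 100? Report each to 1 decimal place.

Each Bq atom is independently Bq-195 (p = 0.352) or Bq-197 (q = 0.648); the cluster is the binomial expansion (p + q)^3.
P(M) = 0.352^3 = 0.043614
P(M+2) = 3 × 0.352^2 × 0.648^1 = 0.240869
P(M+4) = 3 × 0.352^1 × 0.648^2 = 0.443419
P(M+6) = 0.648^3 = 0.272098
The M+4 peak is largest (0.443419); scaling to 100 gives 9.8 : 54.3 : 100.0 : 61.4.

9.8 : 54.3 : 100.0 : 61.4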